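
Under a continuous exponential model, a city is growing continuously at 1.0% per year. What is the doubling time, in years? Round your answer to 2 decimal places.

doubling time ≈ 69.31 years

doubling time = ln(2) / |r| = 0.69315 / 0.01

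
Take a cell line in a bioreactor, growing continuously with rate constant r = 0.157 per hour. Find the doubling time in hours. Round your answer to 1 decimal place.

doubling time = ln(2) / |r| = 0.69315 / 0.157

doubling time ≈ 4.4 hours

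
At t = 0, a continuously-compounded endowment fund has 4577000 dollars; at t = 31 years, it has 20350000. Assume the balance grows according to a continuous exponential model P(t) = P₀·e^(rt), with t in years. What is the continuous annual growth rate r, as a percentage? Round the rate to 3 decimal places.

20350000 = 4577000 · e^(r·31)
e^(31r) = 20350000/4577000 = 4.44614
r = ln(4.44614) / 31 = 1.49204 / 31

r ≈ 4.813% per year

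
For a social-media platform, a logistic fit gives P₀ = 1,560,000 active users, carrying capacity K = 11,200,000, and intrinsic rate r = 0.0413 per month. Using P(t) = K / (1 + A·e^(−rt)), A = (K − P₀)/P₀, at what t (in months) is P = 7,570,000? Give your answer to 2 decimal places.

A = (11200000 − 1560000)/1560000 = 6.17949
7570000 = 11200000/(1 + 6.17949·e^(−0.0413t)) → 1 + 6.17949·e^(−0.0413t) = 1.47952
e^(−0.0413t) = 0.077599 → t = ln(12.8867)/0.0413 = 2.5562/0.0413

t ≈ 61.89 months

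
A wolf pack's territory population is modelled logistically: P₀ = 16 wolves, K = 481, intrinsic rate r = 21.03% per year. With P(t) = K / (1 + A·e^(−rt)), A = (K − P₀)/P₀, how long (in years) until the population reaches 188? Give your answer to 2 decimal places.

A = (481 − 16)/16 = 29.0625
188 = 481/(1 + 29.0625·e^(−0.2103t)) → 1 + 29.0625·e^(−0.2103t) = 2.55851
e^(−0.2103t) = 0.053626 → t = ln(18.64761)/0.2103 = 2.92572/0.2103

t ≈ 13.91 years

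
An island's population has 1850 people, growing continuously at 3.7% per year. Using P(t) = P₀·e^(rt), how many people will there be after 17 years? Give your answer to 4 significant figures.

≈ 3,470 people

P(17) = 1850 · e^(0.037·17) = 1850 · e^(0.629)
= 1850 · 1.87573 ≈ 3470.11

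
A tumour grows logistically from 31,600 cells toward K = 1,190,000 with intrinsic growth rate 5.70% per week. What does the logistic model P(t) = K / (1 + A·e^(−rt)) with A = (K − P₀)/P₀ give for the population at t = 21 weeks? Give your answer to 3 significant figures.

≈ 98,600 cells

A = (1190000 − 31600)/31600 = 36.65823
P(21) = 1190000 / (1 + 36.65823·e^(−0.057·21)) = 1190000 / (1 + 36.65823·0.302099)
= 1190000 / 12.07442 ≈ 98555.46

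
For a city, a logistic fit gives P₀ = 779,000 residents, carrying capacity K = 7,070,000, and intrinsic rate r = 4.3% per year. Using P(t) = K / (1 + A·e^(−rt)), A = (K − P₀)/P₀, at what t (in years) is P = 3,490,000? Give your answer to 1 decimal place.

A = (7070000 − 779000)/779000 = 8.07574
3490000 = 7070000/(1 + 8.07574·e^(−0.043t)) → 1 + 8.07574·e^(−0.043t) = 2.02579
e^(−0.043t) = 0.127021 → t = ln(7.87272)/0.043 = 2.0634/0.043

t ≈ 48.0 years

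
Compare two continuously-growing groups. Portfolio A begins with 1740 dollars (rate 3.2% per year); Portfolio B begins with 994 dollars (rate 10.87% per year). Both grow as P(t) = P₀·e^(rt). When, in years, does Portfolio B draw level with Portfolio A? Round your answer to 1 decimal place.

t ≈ 7.3 years

1740·e^(0.032t) = 994·e^(0.1087t)
1740/994 = e^((0.1087 − 0.032)t) → ln(1.7505) = 0.0767·t
t = 0.5599 / 0.0767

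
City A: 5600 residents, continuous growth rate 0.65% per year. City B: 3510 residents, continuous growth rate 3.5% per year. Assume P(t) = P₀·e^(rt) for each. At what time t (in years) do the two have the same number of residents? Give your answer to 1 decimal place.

5600·e^(0.0065t) = 3510·e^(0.035t)
5600/3510 = e^((0.035 − 0.0065)t) → ln(1.59544) = 0.0285·t
t = 0.46715 / 0.0285

t ≈ 16.4 years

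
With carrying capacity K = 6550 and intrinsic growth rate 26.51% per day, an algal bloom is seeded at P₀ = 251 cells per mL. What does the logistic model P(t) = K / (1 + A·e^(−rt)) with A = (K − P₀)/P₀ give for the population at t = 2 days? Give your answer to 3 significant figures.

≈ 415 cells per mL

A = (6550 − 251)/251 = 25.09562
P(2) = 6550 / (1 + 25.09562·e^(−0.2651·2)) = 6550 / (1 + 25.09562·0.588487)
= 6550 / 15.76845 ≈ 415.39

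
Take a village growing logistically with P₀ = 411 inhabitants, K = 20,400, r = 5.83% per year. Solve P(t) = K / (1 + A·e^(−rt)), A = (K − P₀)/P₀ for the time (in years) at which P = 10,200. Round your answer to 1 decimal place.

t ≈ 66.6 years

A = (20400 − 411)/411 = 48.63504
10200 = 20400/(1 + 48.63504·e^(−0.0583t)) → 1 + 48.63504·e^(−0.0583t) = 2
e^(−0.0583t) = 0.020561 → t = ln(48.63504)/0.0583 = 3.88434/0.0583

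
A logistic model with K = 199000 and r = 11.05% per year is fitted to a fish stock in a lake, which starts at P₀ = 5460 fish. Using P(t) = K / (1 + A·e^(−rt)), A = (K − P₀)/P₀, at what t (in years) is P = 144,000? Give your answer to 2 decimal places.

t ≈ 41.00 years

A = (199000 − 5460)/5460 = 35.44689
144000 = 199000/(1 + 35.44689·e^(−0.1105t)) → 1 + 35.44689·e^(−0.1105t) = 1.38194
e^(−0.1105t) = 0.010775 → t = ln(92.80639)/0.1105 = 4.53052/0.1105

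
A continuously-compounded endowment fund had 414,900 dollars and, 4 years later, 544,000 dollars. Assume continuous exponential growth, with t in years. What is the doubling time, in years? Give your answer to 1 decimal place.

r = ln(544000/414900) / 4 = ln(1.31116) / 4 ≈ 0.067728 per year
doubling time = ln 2 / |r| = 0.69315 / 0.067728

doubling time ≈ 10.2 years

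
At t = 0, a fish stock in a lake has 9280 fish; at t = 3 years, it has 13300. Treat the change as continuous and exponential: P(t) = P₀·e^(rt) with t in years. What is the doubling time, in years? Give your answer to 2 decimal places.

doubling time ≈ 5.78 years

r = ln(13300/9280) / 3 = ln(1.43319) / 3 ≈ 0.119967 per year
doubling time = ln 2 / |r| = 0.69315 / 0.119967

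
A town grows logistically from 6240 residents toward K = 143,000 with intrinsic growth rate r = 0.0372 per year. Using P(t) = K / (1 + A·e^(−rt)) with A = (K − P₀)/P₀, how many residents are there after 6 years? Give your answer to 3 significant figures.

≈ 7,720 residents

A = (143000 − 6240)/6240 = 21.91667
P(6) = 143000 / (1 + 21.91667·e^(−0.0372·6)) = 143000 / (1 + 21.91667·0.799955)
= 143000 / 18.53234 ≈ 7716.24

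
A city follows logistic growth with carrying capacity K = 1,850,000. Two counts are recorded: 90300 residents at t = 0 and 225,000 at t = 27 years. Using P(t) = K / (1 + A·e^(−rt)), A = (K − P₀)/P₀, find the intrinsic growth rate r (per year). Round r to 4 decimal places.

r ≈ 0.0368 per year

A = (1850000 − 90300)/90300 = 19.48726
225000 = 1850000/(1 + 19.48726·e^(−r·27)) → e^(−27r) = (8.22222 − 1)/19.48726 = 0.370612
r = −ln(0.370612)/27 = 0.9926/27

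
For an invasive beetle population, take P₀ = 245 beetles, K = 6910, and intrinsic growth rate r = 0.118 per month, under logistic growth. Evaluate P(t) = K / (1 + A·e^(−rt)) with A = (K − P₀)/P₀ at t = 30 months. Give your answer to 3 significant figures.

≈ 3,860 beetles

A = (6910 − 245)/245 = 27.20408
P(30) = 6910 / (1 + 27.20408·e^(−0.118·30)) = 6910 / (1 + 27.20408·0.029013)
= 6910 / 1.78928 ≈ 3861.89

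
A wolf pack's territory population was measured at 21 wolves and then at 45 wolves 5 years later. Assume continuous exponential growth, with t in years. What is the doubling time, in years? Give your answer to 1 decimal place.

r = ln(45/21) / 5 = ln(2.14286) / 5 ≈ 0.152428 per year
doubling time = ln 2 / |r| = 0.69315 / 0.152428

doubling time ≈ 4.5 years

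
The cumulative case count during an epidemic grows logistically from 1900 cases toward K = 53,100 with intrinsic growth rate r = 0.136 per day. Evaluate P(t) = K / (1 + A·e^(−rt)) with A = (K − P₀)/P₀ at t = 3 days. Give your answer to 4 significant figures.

≈ 2,807 cases

A = (53100 − 1900)/1900 = 26.94737
P(3) = 53100 / (1 + 26.94737·e^(−0.136·3)) = 53100 / (1 + 26.94737·0.664979)
= 53100 / 18.91943 ≈ 2806.64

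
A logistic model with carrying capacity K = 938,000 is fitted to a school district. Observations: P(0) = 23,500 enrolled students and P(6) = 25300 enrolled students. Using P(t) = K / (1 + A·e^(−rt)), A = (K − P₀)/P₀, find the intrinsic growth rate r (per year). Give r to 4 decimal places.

r ≈ 0.0126 per year

A = (938000 − 23500)/23500 = 38.91489
25300 = 938000/(1 + 38.91489·e^(−r·6)) → e^(−6r) = (37.0751 − 1)/38.91489 = 0.927026
r = −ln(0.927026)/6 = 0.07577/6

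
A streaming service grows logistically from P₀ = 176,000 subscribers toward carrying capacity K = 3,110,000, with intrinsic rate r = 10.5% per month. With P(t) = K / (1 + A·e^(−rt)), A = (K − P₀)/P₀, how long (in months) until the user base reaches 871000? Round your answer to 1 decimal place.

t ≈ 17.8 months

A = (3110000 − 176000)/176000 = 16.67045
871000 = 3110000/(1 + 16.67045·e^(−0.105t)) → 1 + 16.67045·e^(−0.105t) = 3.57061
e^(−0.105t) = 0.154201 → t = ln(6.48502)/0.105 = 1.8695/0.105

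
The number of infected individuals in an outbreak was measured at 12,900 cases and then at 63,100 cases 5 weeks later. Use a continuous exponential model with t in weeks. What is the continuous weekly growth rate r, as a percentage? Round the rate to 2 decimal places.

63100 = 12900 · e^(r·5)
e^(5r) = 63100/12900 = 4.89147
r = ln(4.89147) / 5 = 1.58749 / 5

r ≈ 31.75% per week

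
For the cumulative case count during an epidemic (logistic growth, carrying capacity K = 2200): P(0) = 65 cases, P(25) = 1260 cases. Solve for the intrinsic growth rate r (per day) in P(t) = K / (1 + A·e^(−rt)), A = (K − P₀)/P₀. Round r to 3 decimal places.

r ≈ 0.151 per day

A = (2200 − 65)/65 = 32.84615
1260 = 2200/(1 + 32.84615·e^(−r·25)) → e^(−25r) = (1.74603 − 1)/32.84615 = 0.022713
r = −ln(0.022713)/25 = 3.78482/25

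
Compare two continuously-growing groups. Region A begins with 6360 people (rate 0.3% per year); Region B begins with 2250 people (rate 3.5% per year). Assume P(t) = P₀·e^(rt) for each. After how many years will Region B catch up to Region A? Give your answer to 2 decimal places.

t ≈ 32.47 years

6360·e^(0.003t) = 2250·e^(0.035t)
6360/2250 = e^((0.035 − 0.003)t) → ln(2.82667) = 0.032·t
t = 1.0391 / 0.032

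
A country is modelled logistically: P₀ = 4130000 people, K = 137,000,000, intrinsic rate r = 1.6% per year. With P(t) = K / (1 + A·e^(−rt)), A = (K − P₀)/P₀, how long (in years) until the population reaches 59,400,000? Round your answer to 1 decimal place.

A = (137000000 − 4130000)/4130000 = 32.17191
59400000 = 137000000/(1 + 32.17191·e^(−0.016t)) → 1 + 32.17191·e^(−0.016t) = 2.3064
e^(−0.016t) = 0.040607 → t = ln(24.62644)/0.016 = 3.20382/0.016

t ≈ 200.2 years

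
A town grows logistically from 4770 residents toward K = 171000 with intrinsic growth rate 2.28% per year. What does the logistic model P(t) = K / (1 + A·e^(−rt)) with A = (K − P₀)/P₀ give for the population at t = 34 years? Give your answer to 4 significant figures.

A = (171000 − 4770)/4770 = 34.84906
P(34) = 171000 / (1 + 34.84906·e^(−0.0228·34)) = 171000 / (1 + 34.84906·0.460612)
= 171000 / 17.05188 ≈ 10028.22

≈ 10,030 residents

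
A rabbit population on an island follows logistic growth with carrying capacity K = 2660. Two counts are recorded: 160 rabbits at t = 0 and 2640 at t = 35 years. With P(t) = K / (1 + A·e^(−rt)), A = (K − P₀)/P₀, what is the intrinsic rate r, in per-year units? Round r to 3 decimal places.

r ≈ 0.218 per year

A = (2660 − 160)/160 = 15.625
2640 = 2660/(1 + 15.625·e^(−r·35)) → e^(−35r) = (1.00758 − 1)/15.625 = 0.000485
r = −ln(0.000485)/35 = 7.63167/35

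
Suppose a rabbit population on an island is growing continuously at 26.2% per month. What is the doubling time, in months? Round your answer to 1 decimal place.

doubling time = ln(2) / |r| = 0.69315 / 0.262

doubling time ≈ 2.6 months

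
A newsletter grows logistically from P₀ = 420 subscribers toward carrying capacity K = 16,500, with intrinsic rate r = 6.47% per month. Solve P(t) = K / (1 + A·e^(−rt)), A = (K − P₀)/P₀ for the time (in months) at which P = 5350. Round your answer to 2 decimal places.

A = (16500 − 420)/420 = 38.28571
5350 = 16500/(1 + 38.28571·e^(−0.0647t)) → 1 + 38.28571·e^(−0.0647t) = 3.08411
e^(−0.0647t) = 0.054436 → t = ln(18.37028)/0.0647 = 2.91073/0.0647

t ≈ 44.99 months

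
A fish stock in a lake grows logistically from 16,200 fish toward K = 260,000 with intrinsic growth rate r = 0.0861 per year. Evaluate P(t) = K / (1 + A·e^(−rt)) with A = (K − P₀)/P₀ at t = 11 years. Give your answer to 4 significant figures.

A = (260000 − 16200)/16200 = 15.04938
P(11) = 260000 / (1 + 15.04938·e^(−0.0861·11)) = 260000 / (1 + 15.04938·0.387864)
= 260000 / 6.83712 ≈ 38027.73

≈ 38,030 fish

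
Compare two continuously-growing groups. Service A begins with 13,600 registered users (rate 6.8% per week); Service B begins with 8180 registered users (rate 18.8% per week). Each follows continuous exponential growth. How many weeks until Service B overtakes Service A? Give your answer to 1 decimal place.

13600·e^(0.068t) = 8180·e^(0.188t)
13600/8180 = e^((0.188 − 0.068)t) → ln(1.66259) = 0.12·t
t = 0.50838 / 0.12

t ≈ 4.2 weeks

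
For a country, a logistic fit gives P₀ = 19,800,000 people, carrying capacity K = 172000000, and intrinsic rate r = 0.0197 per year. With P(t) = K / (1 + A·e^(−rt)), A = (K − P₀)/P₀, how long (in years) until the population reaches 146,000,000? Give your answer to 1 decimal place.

A = (172000000 − 19800000)/19800000 = 7.68687
146000000 = 172000000/(1 + 7.68687·e^(−0.0197t)) → 1 + 7.68687·e^(−0.0197t) = 1.17808
e^(−0.0197t) = 0.023167 → t = ln(43.16472)/0.0197 = 3.76502/0.0197

t ≈ 191.1 years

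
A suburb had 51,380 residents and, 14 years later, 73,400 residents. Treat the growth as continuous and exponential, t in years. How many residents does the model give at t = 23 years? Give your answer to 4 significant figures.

r = ln(73400/51380) / 14 ≈ 0.025477 per year
P(23) = 51380 · e^(0.025477·23) = 51380 · 1.79673 ≈ 92315.77

≈ 92,320 residents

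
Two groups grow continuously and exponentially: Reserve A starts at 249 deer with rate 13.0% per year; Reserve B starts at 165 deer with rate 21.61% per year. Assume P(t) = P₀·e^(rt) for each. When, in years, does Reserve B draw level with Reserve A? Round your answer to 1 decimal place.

t ≈ 4.8 years

249·e^(0.13t) = 165·e^(0.2161t)
249/165 = e^((0.2161 − 0.13)t) → ln(1.50909) = 0.0861·t
t = 0.41151 / 0.0861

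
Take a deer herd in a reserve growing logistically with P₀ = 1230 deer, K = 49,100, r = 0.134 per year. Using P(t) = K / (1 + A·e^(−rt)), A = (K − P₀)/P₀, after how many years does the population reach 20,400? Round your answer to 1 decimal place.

A = (49100 − 1230)/1230 = 38.9187
20400 = 49100/(1 + 38.9187·e^(−0.134t)) → 1 + 38.9187·e^(−0.134t) = 2.40686
e^(−0.134t) = 0.036149 → t = ln(27.66347)/0.134 = 3.32011/0.134

t ≈ 24.8 years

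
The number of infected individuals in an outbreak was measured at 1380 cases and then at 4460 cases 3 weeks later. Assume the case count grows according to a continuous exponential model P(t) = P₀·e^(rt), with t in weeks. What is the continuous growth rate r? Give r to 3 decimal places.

4460 = 1380 · e^(r·3)
e^(3r) = 4460/1380 = 3.23188
r = ln(3.23188) / 3 = 1.17307 / 3

r ≈ 0.391 per week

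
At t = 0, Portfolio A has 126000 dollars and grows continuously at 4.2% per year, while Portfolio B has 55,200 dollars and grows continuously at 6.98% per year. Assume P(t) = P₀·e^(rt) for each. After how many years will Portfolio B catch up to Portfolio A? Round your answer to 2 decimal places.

126000·e^(0.042t) = 55200·e^(0.0698t)
126000/55200 = e^((0.0698 − 0.042)t) → ln(2.28261) = 0.0278·t
t = 0.82532 / 0.0278

t ≈ 29.69 years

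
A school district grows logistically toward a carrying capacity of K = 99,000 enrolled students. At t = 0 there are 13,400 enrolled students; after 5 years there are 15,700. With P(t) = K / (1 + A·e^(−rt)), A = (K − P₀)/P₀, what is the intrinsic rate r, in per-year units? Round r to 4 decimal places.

A = (99000 − 13400)/13400 = 6.38806
15700 = 99000/(1 + 6.38806·e^(−r·5)) → e^(−5r) = (6.30573 − 1)/6.38806 = 0.83057
r = −ln(0.83057)/5 = 0.18564/5

r ≈ 0.0371 per year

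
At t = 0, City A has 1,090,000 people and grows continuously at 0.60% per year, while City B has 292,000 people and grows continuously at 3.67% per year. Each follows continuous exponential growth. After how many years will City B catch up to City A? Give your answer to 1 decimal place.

1090000·e^(0.006t) = 292000·e^(0.0367t)
1090000/292000 = e^((0.0367 − 0.006)t) → ln(3.73288) = 0.0307·t
t = 1.31718 / 0.0307

t ≈ 42.9 years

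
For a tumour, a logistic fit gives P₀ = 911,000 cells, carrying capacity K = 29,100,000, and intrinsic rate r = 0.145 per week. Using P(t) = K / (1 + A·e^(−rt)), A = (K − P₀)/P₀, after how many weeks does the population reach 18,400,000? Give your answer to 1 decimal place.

A = (29100000 − 911000)/911000 = 30.94292
18400000 = 29100000/(1 + 30.94292·e^(−0.145t)) → 1 + 30.94292·e^(−0.145t) = 1.58152
e^(−0.145t) = 0.018793 → t = ln(53.21025)/0.145 = 3.97425/0.145

t ≈ 27.4 weeks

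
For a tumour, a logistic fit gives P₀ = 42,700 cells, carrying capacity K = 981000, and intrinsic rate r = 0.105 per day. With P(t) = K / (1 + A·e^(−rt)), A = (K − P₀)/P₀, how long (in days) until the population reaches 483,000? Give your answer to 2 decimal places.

t ≈ 29.14 days

A = (981000 − 42700)/42700 = 21.97424
483000 = 981000/(1 + 21.97424·e^(−0.105t)) → 1 + 21.97424·e^(−0.105t) = 2.03106
e^(−0.105t) = 0.046921 → t = ln(21.31236)/0.105 = 3.05929/0.105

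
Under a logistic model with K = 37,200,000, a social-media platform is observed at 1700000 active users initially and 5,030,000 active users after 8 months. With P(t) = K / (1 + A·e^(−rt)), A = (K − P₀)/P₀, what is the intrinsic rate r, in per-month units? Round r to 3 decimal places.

r ≈ 0.148 per month

A = (37200000 − 1700000)/1700000 = 20.88235
5030000 = 37200000/(1 + 20.88235·e^(−r·8)) → e^(−8r) = (7.39563 − 1)/20.88235 = 0.306269
r = −ln(0.306269)/8 = 1.18329/8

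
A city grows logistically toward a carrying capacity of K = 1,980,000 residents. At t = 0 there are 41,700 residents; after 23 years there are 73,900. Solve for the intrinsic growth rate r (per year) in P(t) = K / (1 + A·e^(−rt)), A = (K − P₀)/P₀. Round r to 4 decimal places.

r ≈ 0.0256 per year

A = (1980000 − 41700)/41700 = 46.48201
73900 = 1980000/(1 + 46.48201·e^(−r·23)) → e^(−23r) = (26.79296 − 1)/46.48201 = 0.554902
r = −ln(0.554902)/23 = 0.58896/23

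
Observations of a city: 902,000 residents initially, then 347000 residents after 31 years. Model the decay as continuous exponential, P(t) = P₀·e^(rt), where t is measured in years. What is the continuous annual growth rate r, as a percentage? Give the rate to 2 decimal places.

347000 = 902000 · e^(r·31)
e^(31r) = 347000/902000 = 0.3847
r = ln(0.3847) / 31 = -0.95529 / 31

r ≈ -3.08% per year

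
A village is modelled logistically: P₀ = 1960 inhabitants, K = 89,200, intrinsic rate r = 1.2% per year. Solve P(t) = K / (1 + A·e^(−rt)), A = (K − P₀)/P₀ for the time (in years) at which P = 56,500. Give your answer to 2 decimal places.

t ≈ 361.88 years

A = (89200 − 1960)/1960 = 44.5102
56500 = 89200/(1 + 44.5102·e^(−0.012t)) → 1 + 44.5102·e^(−0.012t) = 1.57876
e^(−0.012t) = 0.013003 → t = ln(76.90601)/0.012 = 4.34258/0.012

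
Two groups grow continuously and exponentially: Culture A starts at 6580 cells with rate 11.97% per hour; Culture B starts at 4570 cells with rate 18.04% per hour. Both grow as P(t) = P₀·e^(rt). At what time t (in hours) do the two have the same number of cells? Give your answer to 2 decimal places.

t ≈ 6.01 hours

6580·e^(0.1197t) = 4570·e^(0.1804t)
6580/4570 = e^((0.1804 − 0.1197)t) → ln(1.43982) = 0.0607·t
t = 0.36452 / 0.0607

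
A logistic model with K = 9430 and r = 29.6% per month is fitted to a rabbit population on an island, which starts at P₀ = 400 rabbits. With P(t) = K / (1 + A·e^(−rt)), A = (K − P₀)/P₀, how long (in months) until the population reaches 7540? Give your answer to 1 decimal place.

A = (9430 − 400)/400 = 22.575
7540 = 9430/(1 + 22.575·e^(−0.296t)) → 1 + 22.575·e^(−0.296t) = 1.25066
e^(−0.296t) = 0.011104 → t = ln(90.06111)/0.296 = 4.50049/0.296

t ≈ 15.2 months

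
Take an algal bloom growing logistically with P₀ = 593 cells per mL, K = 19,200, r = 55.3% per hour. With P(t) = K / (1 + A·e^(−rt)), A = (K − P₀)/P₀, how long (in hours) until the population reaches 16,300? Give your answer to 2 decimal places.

t ≈ 9.35 hours

A = (19200 − 593)/593 = 31.37774
16300 = 19200/(1 + 31.37774·e^(−0.553t)) → 1 + 31.37774·e^(−0.553t) = 1.17791
e^(−0.553t) = 0.00567 → t = ln(176.36454)/0.553 = 5.17255/0.553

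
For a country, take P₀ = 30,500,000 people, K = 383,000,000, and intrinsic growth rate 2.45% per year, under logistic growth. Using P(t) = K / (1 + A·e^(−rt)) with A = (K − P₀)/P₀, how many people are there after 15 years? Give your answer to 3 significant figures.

≈ 42,500,000 people

A = (383000000 − 30500000)/30500000 = 11.55738
P(15) = 383000000 / (1 + 11.55738·e^(−0.0245·15)) = 383000000 / (1 + 11.55738·0.692463)
= 383000000 / 9.00306 ≈ 42541092.72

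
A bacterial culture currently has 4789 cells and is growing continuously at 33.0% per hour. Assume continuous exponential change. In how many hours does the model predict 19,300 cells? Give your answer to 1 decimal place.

t ≈ 4.2 hours

19300 = 4789 · e^(0.33·t)
t = ln(19300/4789) / 0.33 = ln(4.03007) / 0.33 = 1.39378 / 0.33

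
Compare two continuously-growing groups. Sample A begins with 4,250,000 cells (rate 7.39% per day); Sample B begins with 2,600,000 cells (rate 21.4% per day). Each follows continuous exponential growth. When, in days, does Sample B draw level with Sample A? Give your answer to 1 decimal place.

t ≈ 3.5 days

4250000·e^(0.0739t) = 2600000·e^(0.214t)
4250000/2600000 = e^((0.214 − 0.0739)t) → ln(1.63462) = 0.1401·t
t = 0.49141 / 0.1401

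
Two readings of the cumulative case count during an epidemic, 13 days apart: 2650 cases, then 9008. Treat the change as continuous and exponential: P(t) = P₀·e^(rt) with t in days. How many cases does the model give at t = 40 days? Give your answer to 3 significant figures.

r = ln(9008/2650) / 13 ≈ 0.094119 per day
P(40) = 2650 · e^(0.094119·40) = 2650 · 43.1542 ≈ 114358.63

≈ 114,000 cases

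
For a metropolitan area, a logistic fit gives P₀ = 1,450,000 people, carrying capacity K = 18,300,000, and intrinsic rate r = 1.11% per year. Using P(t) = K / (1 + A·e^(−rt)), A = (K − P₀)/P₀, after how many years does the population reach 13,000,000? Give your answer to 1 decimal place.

A = (18300000 − 1450000)/1450000 = 11.62069
13000000 = 18300000/(1 + 11.62069·e^(−0.0111t)) → 1 + 11.62069·e^(−0.0111t) = 1.40769
e^(−0.0111t) = 0.035083 → t = ln(28.50358)/0.0111 = 3.35003/0.0111

t ≈ 301.8 years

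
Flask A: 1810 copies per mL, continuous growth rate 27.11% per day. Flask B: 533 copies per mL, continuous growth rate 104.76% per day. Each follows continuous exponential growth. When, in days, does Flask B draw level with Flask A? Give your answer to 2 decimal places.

1810·e^(0.2711t) = 533·e^(1.0476t)
1810/533 = e^((1.0476 − 0.2711)t) → ln(3.39587) = 0.7765·t
t = 1.22256 / 0.7765

t ≈ 1.57 days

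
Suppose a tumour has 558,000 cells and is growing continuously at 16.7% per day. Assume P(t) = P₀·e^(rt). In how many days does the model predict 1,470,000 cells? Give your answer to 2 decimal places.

1470000 = 558000 · e^(0.167·t)
t = ln(1470000/558000) / 0.167 = ln(2.63441) / 0.167 = 0.96866 / 0.167

t ≈ 5.80 days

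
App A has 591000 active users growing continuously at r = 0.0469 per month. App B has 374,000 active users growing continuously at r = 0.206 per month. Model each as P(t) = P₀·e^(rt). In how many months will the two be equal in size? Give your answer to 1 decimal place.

591000·e^(0.0469t) = 374000·e^(0.206t)
591000/374000 = e^((0.206 − 0.0469)t) → ln(1.58021) = 0.1591·t
t = 0.45756 / 0.1591

t ≈ 2.9 months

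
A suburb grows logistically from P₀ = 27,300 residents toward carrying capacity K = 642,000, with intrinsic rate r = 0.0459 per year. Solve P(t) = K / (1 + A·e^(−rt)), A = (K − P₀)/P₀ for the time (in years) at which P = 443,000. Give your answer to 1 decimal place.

A = (642000 − 27300)/27300 = 22.51648
443000 = 642000/(1 + 22.51648·e^(−0.0459t)) → 1 + 22.51648·e^(−0.0459t) = 1.44921
e^(−0.0459t) = 0.01995 → t = ln(50.12463)/0.0459 = 3.91451/0.0459

t ≈ 85.3 years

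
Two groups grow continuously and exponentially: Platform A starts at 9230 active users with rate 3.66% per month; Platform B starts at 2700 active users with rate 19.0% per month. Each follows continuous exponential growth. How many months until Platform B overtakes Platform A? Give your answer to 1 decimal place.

t ≈ 8.0 months

9230·e^(0.0366t) = 2700·e^(0.19t)
9230/2700 = e^((0.19 − 0.0366)t) → ln(3.41852) = 0.1534·t
t = 1.22921 / 0.1534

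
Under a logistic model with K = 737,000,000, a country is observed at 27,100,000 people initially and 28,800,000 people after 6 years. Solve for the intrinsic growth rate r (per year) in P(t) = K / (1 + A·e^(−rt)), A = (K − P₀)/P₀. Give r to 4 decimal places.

A = (737000000 − 27100000)/27100000 = 26.19557
28800000 = 737000000/(1 + 26.19557·e^(−r·6)) → e^(−6r) = (25.59028 − 1)/26.19557 = 0.938719
r = −ln(0.938719)/6 = 0.06324/6

r ≈ 0.0105 per year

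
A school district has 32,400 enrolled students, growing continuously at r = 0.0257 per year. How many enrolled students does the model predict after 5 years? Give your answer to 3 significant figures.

≈ 36,800 enrolled students

P(5) = 32400 · e^(0.0257·5) = 32400 · e^(0.1285)
= 32400 · 1.13712 ≈ 36842.73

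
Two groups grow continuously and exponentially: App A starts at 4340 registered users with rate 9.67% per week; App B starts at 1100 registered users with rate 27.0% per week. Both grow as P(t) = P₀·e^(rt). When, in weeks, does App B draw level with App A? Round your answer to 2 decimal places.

4340·e^(0.0967t) = 1100·e^(0.27t)
4340/1100 = e^((0.27 − 0.0967)t) → ln(3.94545) = 0.1733·t
t = 1.37256 / 0.1733

t ≈ 7.92 weeks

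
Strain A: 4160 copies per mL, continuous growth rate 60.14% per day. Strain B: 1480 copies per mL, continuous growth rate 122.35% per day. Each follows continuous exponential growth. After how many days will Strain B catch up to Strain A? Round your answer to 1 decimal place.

t ≈ 1.7 days

4160·e^(0.6014t) = 1480·e^(1.2235t)
4160/1480 = e^((1.2235 − 0.6014)t) → ln(2.81081) = 0.6221·t
t = 1.03347 / 0.6221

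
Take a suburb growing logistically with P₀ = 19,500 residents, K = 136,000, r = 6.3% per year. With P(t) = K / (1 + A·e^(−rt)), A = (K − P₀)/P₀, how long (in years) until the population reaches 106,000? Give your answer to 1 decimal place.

t ≈ 48.4 years

A = (136000 − 19500)/19500 = 5.97436
106000 = 136000/(1 + 5.97436·e^(−0.063t)) → 1 + 5.97436·e^(−0.063t) = 1.28302
e^(−0.063t) = 0.047372 → t = ln(21.1094)/0.063 = 3.04972/0.063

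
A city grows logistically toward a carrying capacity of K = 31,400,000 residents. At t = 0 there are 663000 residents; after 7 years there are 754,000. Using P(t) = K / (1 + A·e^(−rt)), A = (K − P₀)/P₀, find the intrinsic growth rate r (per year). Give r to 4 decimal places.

r ≈ 0.0188 per year

A = (31400000 − 663000)/663000 = 46.36048
754000 = 31400000/(1 + 46.36048·e^(−r·7)) → e^(−7r) = (41.64456 − 1)/46.36048 = 0.876707
r = −ln(0.876707)/7 = 0.13158/7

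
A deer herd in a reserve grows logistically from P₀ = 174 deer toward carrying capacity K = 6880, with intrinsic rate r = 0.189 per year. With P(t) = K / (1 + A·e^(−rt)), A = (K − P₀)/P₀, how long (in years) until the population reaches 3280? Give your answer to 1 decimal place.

A = (6880 − 174)/174 = 38.54023
3280 = 6880/(1 + 38.54023·e^(−0.189t)) → 1 + 38.54023·e^(−0.189t) = 2.09756
e^(−0.189t) = 0.028478 → t = ln(35.11443)/0.189 = 3.55861/0.189

t ≈ 18.8 years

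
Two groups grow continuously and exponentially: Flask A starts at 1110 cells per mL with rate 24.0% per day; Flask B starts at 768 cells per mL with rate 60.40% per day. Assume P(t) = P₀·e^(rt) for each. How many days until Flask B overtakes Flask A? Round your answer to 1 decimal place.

1110·e^(0.24t) = 768·e^(0.604t)
1110/768 = e^((0.604 − 0.24)t) → ln(1.44531) = 0.364·t
t = 0.36833 / 0.364

t ≈ 1.0 days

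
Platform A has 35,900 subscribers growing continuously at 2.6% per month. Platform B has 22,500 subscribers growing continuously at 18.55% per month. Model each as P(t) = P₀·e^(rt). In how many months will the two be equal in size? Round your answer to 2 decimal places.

t ≈ 2.93 months

35900·e^(0.026t) = 22500·e^(0.1855t)
35900/22500 = e^((0.1855 − 0.026)t) → ln(1.59556) = 0.1595·t
t = 0.46722 / 0.1595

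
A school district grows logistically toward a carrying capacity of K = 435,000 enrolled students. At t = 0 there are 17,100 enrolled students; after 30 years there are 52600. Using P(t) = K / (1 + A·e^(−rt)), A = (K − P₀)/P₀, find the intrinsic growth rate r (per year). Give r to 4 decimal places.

r ≈ 0.0404 per year

A = (435000 − 17100)/17100 = 24.4386
52600 = 435000/(1 + 24.4386·e^(−r·30)) → e^(−30r) = (8.26996 − 1)/24.4386 = 0.297479
r = −ln(0.297479)/30 = 1.21241/30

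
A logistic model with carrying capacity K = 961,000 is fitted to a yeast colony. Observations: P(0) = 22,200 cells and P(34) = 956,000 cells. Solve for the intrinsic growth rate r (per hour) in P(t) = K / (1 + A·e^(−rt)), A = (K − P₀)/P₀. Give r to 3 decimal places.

A = (961000 − 22200)/22200 = 42.28829
956000 = 961000/(1 + 42.28829·e^(−r·34)) → e^(−34r) = (1.00523 − 1)/42.28829 = 0.000124
r = −ln(0.000124)/34 = 8.99783/34

r ≈ 0.265 per hour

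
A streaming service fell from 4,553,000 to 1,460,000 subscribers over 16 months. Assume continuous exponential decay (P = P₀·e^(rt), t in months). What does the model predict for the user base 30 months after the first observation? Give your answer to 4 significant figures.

≈ 539,700 subscribers

r = ln(1460000/4553000) / 16 ≈ -0.071084 per month
P(30) = 4553000 · e^(-0.071084·30) = 4553000 · 0.11854 ≈ 539698.44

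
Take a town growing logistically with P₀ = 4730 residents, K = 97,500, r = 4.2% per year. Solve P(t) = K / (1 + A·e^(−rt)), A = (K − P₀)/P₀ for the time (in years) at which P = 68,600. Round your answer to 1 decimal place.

t ≈ 91.4 years

A = (97500 − 4730)/4730 = 19.61311
68600 = 97500/(1 + 19.61311·e^(−0.042t)) → 1 + 19.61311·e^(−0.042t) = 1.42128
e^(−0.042t) = 0.02148 → t = ln(46.55568)/0.042 = 3.84065/0.042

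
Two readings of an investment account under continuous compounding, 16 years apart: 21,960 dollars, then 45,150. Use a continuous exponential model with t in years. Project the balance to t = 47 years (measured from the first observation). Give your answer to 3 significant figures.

≈ 182,000 dollars

r = ln(45150/21960) / 16 ≈ 0.045048 per year
P(47) = 21960 · e^(0.045048·47) = 21960 · 8.3083 ≈ 182450.27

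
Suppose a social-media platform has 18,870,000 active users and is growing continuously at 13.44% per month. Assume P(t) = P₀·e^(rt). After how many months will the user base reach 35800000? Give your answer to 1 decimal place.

35800000 = 18870000 · e^(0.1344·t)
t = ln(35800000/18870000) / 0.1344 = ln(1.89719) / 0.1344 = 0.64037 / 0.1344

t ≈ 4.8 months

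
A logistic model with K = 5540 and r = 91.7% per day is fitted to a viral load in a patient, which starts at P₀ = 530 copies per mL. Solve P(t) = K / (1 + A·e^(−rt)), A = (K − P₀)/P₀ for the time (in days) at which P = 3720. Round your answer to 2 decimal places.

A = (5540 − 530)/530 = 9.45283
3720 = 5540/(1 + 9.45283·e^(−0.917t)) → 1 + 9.45283·e^(−0.917t) = 1.48925
e^(−0.917t) = 0.051757 → t = ln(19.32117)/0.917 = 2.9612/0.917

t ≈ 3.23 days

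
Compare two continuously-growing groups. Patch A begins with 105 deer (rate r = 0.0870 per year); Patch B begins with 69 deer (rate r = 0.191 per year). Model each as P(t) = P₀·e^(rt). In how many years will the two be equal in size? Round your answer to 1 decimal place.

t ≈ 4.0 years

105·e^(0.087t) = 69·e^(0.191t)
105/69 = e^((0.191 − 0.087)t) → ln(1.52174) = 0.104·t
t = 0.41985 / 0.104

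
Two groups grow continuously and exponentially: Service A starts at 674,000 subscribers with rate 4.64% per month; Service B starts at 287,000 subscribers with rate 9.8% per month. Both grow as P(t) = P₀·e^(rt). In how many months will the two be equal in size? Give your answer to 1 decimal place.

674000·e^(0.0464t) = 287000·e^(0.098t)
674000/287000 = e^((0.098 − 0.0464)t) → ln(2.34843) = 0.0516·t
t = 0.85375 / 0.0516

t ≈ 16.5 months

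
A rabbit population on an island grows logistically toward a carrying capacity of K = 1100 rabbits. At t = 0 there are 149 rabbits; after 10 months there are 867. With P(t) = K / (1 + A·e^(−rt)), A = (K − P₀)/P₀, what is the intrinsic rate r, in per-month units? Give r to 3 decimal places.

A = (1100 − 149)/149 = 6.38255
867 = 1100/(1 + 6.38255·e^(−r·10)) → e^(−10r) = (1.26874 − 1)/6.38255 = 0.042106
r = −ln(0.042106)/10 = 3.16757/10

r ≈ 0.317 per month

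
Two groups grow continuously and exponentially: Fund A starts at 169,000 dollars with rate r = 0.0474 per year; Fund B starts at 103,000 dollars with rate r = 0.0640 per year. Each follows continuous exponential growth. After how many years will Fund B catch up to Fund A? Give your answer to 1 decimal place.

t ≈ 29.8 years

169000·e^(0.0474t) = 103000·e^(0.064t)
169000/103000 = e^((0.064 − 0.0474)t) → ln(1.64078) = 0.0166·t
t = 0.49517 / 0.0166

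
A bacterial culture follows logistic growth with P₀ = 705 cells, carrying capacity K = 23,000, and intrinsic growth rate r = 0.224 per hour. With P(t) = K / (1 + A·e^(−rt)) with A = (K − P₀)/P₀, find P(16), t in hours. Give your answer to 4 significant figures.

A = (23000 − 705)/705 = 31.62411
P(16) = 23000 / (1 + 31.62411·e^(−0.224·16)) = 23000 / (1 + 31.62411·0.027764)
= 23000 / 1.87803 ≈ 12246.91

≈ 12,250 cells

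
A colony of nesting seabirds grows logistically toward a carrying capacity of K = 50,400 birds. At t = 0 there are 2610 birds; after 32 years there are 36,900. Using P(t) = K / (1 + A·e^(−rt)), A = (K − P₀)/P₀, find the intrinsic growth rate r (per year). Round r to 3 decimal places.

A = (50400 − 2610)/2610 = 18.31034
36900 = 50400/(1 + 18.31034·e^(−r·32)) → e^(−32r) = (1.36585 − 1)/18.31034 = 0.019981
r = −ln(0.019981)/32 = 3.91299/32

r ≈ 0.122 per year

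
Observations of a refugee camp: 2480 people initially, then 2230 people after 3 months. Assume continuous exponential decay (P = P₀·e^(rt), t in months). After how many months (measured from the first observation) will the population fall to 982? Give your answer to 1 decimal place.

r = ln(2230/2480) / 3 ≈ -0.035419 per month
t = ln(982/2480) / r = -0.92642 / -0.035419 ≈ 26.156

t ≈ 26.2 months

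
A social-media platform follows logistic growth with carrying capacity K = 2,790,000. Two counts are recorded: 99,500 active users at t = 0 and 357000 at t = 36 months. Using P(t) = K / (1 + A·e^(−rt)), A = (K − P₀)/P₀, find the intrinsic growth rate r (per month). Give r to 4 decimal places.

A = (2790000 − 99500)/99500 = 27.0402
357000 = 2790000/(1 + 27.0402·e^(−r·36)) → e^(−36r) = (7.81513 − 1)/27.0402 = 0.252037
r = −ln(0.252037)/36 = 1.37818/36

r ≈ 0.0383 per month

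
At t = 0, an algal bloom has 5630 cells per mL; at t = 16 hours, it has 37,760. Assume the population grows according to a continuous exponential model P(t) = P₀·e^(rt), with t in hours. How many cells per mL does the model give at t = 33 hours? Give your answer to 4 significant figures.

≈ 285,200 cells per mL

r = ln(37760/5630) / 16 ≈ 0.118946 per hour
P(33) = 5630 · e^(0.118946·33) = 5630 · 50.66463 ≈ 285241.89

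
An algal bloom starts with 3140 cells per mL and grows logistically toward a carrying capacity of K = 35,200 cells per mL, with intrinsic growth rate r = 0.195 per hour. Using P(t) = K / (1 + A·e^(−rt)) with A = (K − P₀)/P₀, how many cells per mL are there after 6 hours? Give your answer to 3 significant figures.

≈ 8,440 cells per mL

A = (35200 − 3140)/3140 = 10.21019
P(6) = 35200 / (1 + 10.21019·e^(−0.195·6)) = 35200 / (1 + 10.21019·0.310367)
= 35200 / 4.16891 ≈ 8443.46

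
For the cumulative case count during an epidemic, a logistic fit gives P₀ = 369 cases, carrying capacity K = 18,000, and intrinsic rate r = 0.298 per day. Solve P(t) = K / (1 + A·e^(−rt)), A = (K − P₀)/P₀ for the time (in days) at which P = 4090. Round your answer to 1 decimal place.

A = (18000 − 369)/369 = 47.78049
4090 = 18000/(1 + 47.78049·e^(−0.298t)) → 1 + 47.78049·e^(−0.298t) = 4.40098
e^(−0.298t) = 0.071179 → t = ln(14.04904)/0.298 = 2.64255/0.298

t ≈ 8.9 days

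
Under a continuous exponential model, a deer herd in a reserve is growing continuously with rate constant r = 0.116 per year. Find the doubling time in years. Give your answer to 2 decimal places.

doubling time = ln(2) / |r| = 0.69315 / 0.116

doubling time ≈ 5.98 years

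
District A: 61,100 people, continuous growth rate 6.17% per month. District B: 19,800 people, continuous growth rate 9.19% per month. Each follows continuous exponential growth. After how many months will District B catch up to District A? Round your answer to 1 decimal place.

t ≈ 37.3 months

61100·e^(0.0617t) = 19800·e^(0.0919t)
61100/19800 = e^((0.0919 − 0.0617)t) → ln(3.08586) = 0.0302·t
t = 1.12683 / 0.0302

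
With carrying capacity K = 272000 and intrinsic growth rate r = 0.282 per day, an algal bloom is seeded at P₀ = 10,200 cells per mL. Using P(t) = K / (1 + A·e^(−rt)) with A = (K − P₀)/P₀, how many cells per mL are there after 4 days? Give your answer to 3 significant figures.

A = (272000 − 10200)/10200 = 25.66667
P(4) = 272000 / (1 + 25.66667·e^(−0.282·4)) = 272000 / (1 + 25.66667·0.32368)
= 272000 / 9.30779 ≈ 29222.85

≈ 29,200 cells per mL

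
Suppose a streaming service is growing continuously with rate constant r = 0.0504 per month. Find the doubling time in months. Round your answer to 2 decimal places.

doubling time = ln(2) / |r| = 0.69315 / 0.0504

doubling time ≈ 13.75 months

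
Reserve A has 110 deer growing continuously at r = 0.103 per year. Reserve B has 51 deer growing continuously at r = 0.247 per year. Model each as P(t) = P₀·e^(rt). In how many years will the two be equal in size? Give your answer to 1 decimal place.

t ≈ 5.3 years

110·e^(0.103t) = 51·e^(0.247t)
110/51 = e^((0.247 − 0.103)t) → ln(2.15686) = 0.144·t
t = 0.76865 / 0.144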